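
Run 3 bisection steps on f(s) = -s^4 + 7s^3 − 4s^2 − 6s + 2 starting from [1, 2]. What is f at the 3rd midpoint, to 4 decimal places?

0.8103

m = 1.5, f(m) = 2.5625 (+); new bracket [1, 1.5]
m = 1.25, f(m) = -0.519531 (−); new bracket [1.25, 1.5]
m = 1.375, f(m) = 0.810303 (+); new bracket [1.25, 1.375]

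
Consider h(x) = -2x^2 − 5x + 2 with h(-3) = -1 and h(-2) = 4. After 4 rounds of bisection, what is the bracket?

x = -2.5 gives h = 2, positive; keep [-3, -2.5]
x = -2.75 gives h = 0.625, positive; keep [-3, -2.75]
x = -2.875 gives h = -0.15625, negative; keep [-2.875, -2.75]
x = -2.8125 gives h = 0.2422, positive; keep [-2.875, -2.8125]

[-2.875, -2.8125]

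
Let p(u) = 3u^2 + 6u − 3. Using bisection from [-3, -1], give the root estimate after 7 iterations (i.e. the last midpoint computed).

m = -2, p(m) = -3 (−); new bracket [-3, -2]
m = -2.5, p(m) = 0.75 (+); new bracket [-2.5, -2]
m = -2.25, p(m) = -1.3125 (−); new bracket [-2.5, -2.25]
m = -2.375, p(m) = -0.3281 (−); new bracket [-2.5, -2.375]
m = -2.4375, p(m) = 0.1992 (+); new bracket [-2.4375, -2.375]
m = -2.40625, p(m) = -0.0674 (−); new bracket [-2.4375, -2.40625]
m = -2.421875, p(m) = 0.0652 (+); new bracket [-2.421875, -2.40625]

-2.421875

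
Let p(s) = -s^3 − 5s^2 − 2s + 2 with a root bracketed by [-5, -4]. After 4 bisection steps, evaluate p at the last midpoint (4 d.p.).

p(-4.5) = 0.875 > 0, so the root lies in [-4.5, -4]
p(-4.25) = -3.046875 < 0, so the root lies in [-4.5, -4.25]
p(-4.375) = -1.212891 < 0, so the root lies in [-4.5, -4.375]
p(-4.4375) = -0.2014 < 0, so the root lies in [-4.5, -4.4375]

-0.2014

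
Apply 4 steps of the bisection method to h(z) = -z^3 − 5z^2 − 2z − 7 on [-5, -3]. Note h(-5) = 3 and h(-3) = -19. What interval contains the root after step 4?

m = -4, h(m) = -15 (−); new bracket [-5, -4]
m = -4.5, h(m) = -8.125 (−); new bracket [-5, -4.5]
m = -4.75, h(m) = -3.140625 (−); new bracket [-5, -4.75]
m = -4.875, h(m) = -0.2207 (−); new bracket [-5, -4.875]

[-5, -4.875]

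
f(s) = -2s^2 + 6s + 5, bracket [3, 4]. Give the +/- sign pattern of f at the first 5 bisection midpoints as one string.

+-+-+

f(3.5) = 1.5 > 0, so the root lies in [3.5, 4]
f(3.75) = -0.625 < 0, so the root lies in [3.5, 3.75]
f(3.625) = 0.46875 > 0, so the root lies in [3.625, 3.75]
f(3.6875) = -0.0703 < 0, so the root lies in [3.625, 3.6875]
f(3.65625) = 0.2012 > 0, so the root lies in [3.65625, 3.6875]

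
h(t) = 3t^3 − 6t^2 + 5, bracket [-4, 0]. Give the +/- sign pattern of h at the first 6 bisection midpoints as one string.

t = -2 gives h = -43, negative; keep [-2, 0]
t = -1 gives h = -4, negative; keep [-1, 0]
t = -0.5 gives h = 3.125, positive; keep [-1, -0.5]
t = -0.75 gives h = 0.3594, positive; keep [-1, -0.75]
t = -0.875 gives h = -1.6035, negative; keep [-0.875, -0.75]
t = -0.8125 gives h = -0.5701, negative; keep [-0.8125, -0.75]

--++--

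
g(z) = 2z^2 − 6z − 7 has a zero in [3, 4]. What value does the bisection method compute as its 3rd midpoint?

3.875

midpoint 3.5: g = -3.5 < 0 → [3.5, 4]
midpoint 3.75: g = -1.375 < 0 → [3.75, 4]
midpoint 3.875: g = -0.21875 < 0 → [3.875, 4]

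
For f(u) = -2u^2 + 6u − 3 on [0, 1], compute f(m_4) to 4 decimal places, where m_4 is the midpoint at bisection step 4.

midpoint 0.5: f = -0.5 < 0 → [0.5, 1]
midpoint 0.75: f = 0.375 > 0 → [0.5, 0.75]
midpoint 0.625: f = -0.03125 < 0 → [0.625, 0.75]
midpoint 0.6875: f = 0.1797 > 0 → [0.625, 0.6875]

0.1797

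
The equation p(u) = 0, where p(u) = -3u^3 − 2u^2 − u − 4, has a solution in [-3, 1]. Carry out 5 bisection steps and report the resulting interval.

m = -1, p(m) = -2 (−); new bracket [-3, -1]
m = -2, p(m) = 14 (+); new bracket [-2, -1]
m = -1.5, p(m) = 3.125 (+); new bracket [-1.5, -1]
m = -1.25, p(m) = -0.0156 (−); new bracket [-1.5, -1.25]
m = -1.375, p(m) = 1.3926 (+); new bracket [-1.375, -1.25]

[-1.375, -1.25]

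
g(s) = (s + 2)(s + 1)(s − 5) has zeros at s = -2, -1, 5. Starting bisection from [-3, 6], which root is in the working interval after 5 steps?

5

m = 1.5, g(m) = -30.625 (−); new bracket [1.5, 6]
m = 3.75, g(m) = -34.140625 (−); new bracket [3.75, 6]
m = 4.875, g(m) = -5.048828 (−); new bracket [4.875, 6]
m = 5.4375, g(m) = 20.947 (+); new bracket [4.875, 5.4375]
m = 5.15625, g(m) = 6.8837 (+); new bracket [4.875, 5.15625]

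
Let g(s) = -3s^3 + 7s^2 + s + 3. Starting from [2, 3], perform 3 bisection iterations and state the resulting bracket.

[2.5, 2.625]

m = 2.5, g(m) = 2.375 (+); new bracket [2.5, 3]
m = 2.75, g(m) = -3.703125 (−); new bracket [2.5, 2.75]
m = 2.625, g(m) = -0.404297 (−); new bracket [2.5, 2.625]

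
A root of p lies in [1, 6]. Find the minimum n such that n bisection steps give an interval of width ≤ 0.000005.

20

Width after n steps is 5/2^n. Need 2^n ≥ 5/0.000005 = 1000000.
2^19 = 524288 < 1000000 ≤ 2^20 = 1048576, so n = 20.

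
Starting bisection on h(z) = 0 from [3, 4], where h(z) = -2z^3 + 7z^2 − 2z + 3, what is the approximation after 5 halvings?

h(3.5) = -4 < 0, so the root lies in [3, 3.5]
h(3.25) = 1.78125 > 0, so the root lies in [3.25, 3.5]
h(3.375) = -0.902344 < 0, so the root lies in [3.25, 3.375]
h(3.3125) = 0.4897 > 0, so the root lies in [3.3125, 3.375]
h(3.34375) = -0.1935 < 0, so the root lies in [3.3125, 3.34375]

3.34375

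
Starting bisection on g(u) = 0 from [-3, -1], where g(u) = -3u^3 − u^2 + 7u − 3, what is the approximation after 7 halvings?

m = -2, g(m) = 3 (+); new bracket [-2, -1]
m = -1.5, g(m) = -5.625 (−); new bracket [-2, -1.5]
m = -1.75, g(m) = -2.234375 (−); new bracket [-2, -1.75]
m = -1.875, g(m) = 0.1348 (+); new bracket [-1.875, -1.75]
m = -1.8125, g(m) = -1.1096 (−); new bracket [-1.875, -1.8125]
m = -1.84375, g(m) = -0.5027 (−); new bracket [-1.875, -1.84375]
m = -1.859375, g(m) = -0.1878 (−); new bracket [-1.875, -1.859375]

-1.859375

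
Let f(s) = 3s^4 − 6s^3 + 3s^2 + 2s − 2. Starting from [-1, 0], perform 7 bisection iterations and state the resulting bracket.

[-0.640625, -0.6328125]

s = -0.5 gives f = -1.3125, negative; keep [-1, -0.5]
s = -0.75 gives f = 1.667969, positive; keep [-0.75, -0.5]
s = -0.625 gives f = -0.155518, negative; keep [-0.75, -0.625]
s = -0.6875 gives f = 0.6629, positive; keep [-0.6875, -0.625]
s = -0.65625 gives f = 0.2316, positive; keep [-0.65625, -0.625]
s = -0.640625 gives f = 0.0327, positive; keep [-0.640625, -0.625]
s = -0.6328125 gives f = -0.0627, negative; keep [-0.640625, -0.6328125]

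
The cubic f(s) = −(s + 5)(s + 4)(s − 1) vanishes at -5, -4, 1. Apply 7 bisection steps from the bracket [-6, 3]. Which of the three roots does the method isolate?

midpoint -1.5: f = 21.875 > 0 → [-1.5, 3]
midpoint 0.75: f = 6.828125 > 0 → [0.75, 3]
midpoint 1.875: f = -35.341797 < 0 → [0.75, 1.875]
midpoint 1.3125: f = -10.4797 < 0 → [0.75, 1.3125]
midpoint 1.03125: f = -0.9483 < 0 → [0.75, 1.03125]
midpoint 0.890625: f = 3.151 > 0 → [0.890625, 1.03125]
midpoint 0.9609375: f = 1.1551 > 0 → [0.9609375, 1.03125]

1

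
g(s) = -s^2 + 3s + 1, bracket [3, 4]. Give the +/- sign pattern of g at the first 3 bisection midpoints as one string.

-+-

m = 3.5, g(m) = -0.75 (−); new bracket [3, 3.5]
m = 3.25, g(m) = 0.1875 (+); new bracket [3.25, 3.5]
m = 3.375, g(m) = -0.265625 (−); new bracket [3.25, 3.375]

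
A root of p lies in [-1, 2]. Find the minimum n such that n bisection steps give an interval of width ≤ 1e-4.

Width after n steps is 3/2^n. Need 2^n ≥ 3/1e-4 = 30000.
2^14 = 16384 < 30000 ≤ 2^15 = 32768, so n = 15.

15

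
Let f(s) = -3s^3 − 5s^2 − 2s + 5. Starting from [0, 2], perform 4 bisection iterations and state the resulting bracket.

[0.625, 0.75]

m = 1, f(m) = -5 (−); new bracket [0, 1]
m = 0.5, f(m) = 2.375 (+); new bracket [0.5, 1]
m = 0.75, f(m) = -0.578125 (−); new bracket [0.5, 0.75]
m = 0.625, f(m) = 1.0645 (+); new bracket [0.625, 0.75]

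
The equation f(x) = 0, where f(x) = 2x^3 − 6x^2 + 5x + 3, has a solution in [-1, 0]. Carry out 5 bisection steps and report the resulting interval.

midpoint -0.5: f = -1.25 < 0 → [-0.5, 0]
midpoint -0.25: f = 1.34375 > 0 → [-0.5, -0.25]
midpoint -0.375: f = 0.175781 > 0 → [-0.5, -0.375]
midpoint -0.4375: f = -0.5034 < 0 → [-0.4375, -0.375]
midpoint -0.40625: f = -0.1556 < 0 → [-0.40625, -0.375]

[-0.40625, -0.375]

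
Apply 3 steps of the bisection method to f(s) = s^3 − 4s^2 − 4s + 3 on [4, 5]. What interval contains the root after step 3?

midpoint 4.5: f = -4.875 < 0 → [4.5, 5]
midpoint 4.75: f = 0.921875 > 0 → [4.5, 4.75]
midpoint 4.625: f = -2.130859 < 0 → [4.625, 4.75]

[4.625, 4.75]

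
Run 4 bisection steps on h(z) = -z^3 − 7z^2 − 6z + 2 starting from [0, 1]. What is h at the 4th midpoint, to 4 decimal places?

z = 0.5 gives h = -2.875, negative; keep [0, 0.5]
z = 0.25 gives h = 0.046875, positive; keep [0.25, 0.5]
z = 0.375 gives h = -1.287109, negative; keep [0.25, 0.375]
z = 0.3125 gives h = -0.5891, negative; keep [0.25, 0.3125]

-0.5891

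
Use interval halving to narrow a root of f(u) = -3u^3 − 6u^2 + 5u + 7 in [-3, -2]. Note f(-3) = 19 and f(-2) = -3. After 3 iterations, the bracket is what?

m = -2.5, f(m) = 3.875 (+); new bracket [-2.5, -2]
m = -2.25, f(m) = -0.453125 (−); new bracket [-2.5, -2.25]
m = -2.375, f(m) = 1.470703 (+); new bracket [-2.375, -2.25]

[-2.375, -2.25]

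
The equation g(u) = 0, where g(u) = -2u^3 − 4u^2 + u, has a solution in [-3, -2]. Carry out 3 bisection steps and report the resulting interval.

[-2.25, -2.125]

g(-2.5) = 3.75 > 0, so the root lies in [-2.5, -2]
g(-2.25) = 0.28125 > 0, so the root lies in [-2.25, -2]
g(-2.125) = -0.996094 < 0, so the root lies in [-2.25, -2.125]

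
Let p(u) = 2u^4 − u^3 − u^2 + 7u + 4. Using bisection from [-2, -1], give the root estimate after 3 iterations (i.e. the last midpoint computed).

-1.125

midpoint -1.5: p = 4.75 > 0 → [-1.5, -1]
midpoint -1.25: p = 0.523438 > 0 → [-1.25, -1]
midpoint -1.125: p = -0.513184 < 0 → [-1.25, -1.125]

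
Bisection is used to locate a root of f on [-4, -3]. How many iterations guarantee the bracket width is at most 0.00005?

Width after n steps is 1/2^n. Need 2^n ≥ 1/0.00005 = 20000.
2^14 = 16384 < 20000 ≤ 2^15 = 32768, so n = 15.

15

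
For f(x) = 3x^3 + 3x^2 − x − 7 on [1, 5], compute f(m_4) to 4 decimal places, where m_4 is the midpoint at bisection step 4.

2.2969

x = 3 gives f = 98, positive; keep [1, 3]
x = 2 gives f = 27, positive; keep [1, 2]
x = 1.5 gives f = 8.375, positive; keep [1, 1.5]
x = 1.25 gives f = 2.2969, positive; keep [1, 1.25]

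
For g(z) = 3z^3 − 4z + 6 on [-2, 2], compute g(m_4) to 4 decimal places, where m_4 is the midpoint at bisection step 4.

-3.0781

midpoint 0: g = 6 > 0 → [-2, 0]
midpoint -1: g = 7 > 0 → [-2, -1]
midpoint -1.5: g = 1.875 > 0 → [-2, -1.5]
midpoint -1.75: g = -3.0781 < 0 → [-1.75, -1.5]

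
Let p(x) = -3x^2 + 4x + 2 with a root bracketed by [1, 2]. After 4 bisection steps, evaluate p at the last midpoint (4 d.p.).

0.2070

x = 1.5 gives p = 1.25, positive; keep [1.5, 2]
x = 1.75 gives p = -0.1875, negative; keep [1.5, 1.75]
x = 1.625 gives p = 0.578125, positive; keep [1.625, 1.75]
x = 1.6875 gives p = 0.207, positive; keep [1.6875, 1.75]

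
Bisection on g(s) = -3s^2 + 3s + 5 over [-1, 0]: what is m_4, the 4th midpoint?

-0.9375

s = -0.5 gives g = 2.75, positive; keep [-1, -0.5]
s = -0.75 gives g = 1.0625, positive; keep [-1, -0.75]
s = -0.875 gives g = 0.078125, positive; keep [-1, -0.875]
s = -0.9375 gives g = -0.4492, negative; keep [-0.9375, -0.875]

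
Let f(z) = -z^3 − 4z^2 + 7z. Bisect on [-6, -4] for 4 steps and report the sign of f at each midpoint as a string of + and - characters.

-+-+

m = -5, f(m) = -10 (−); new bracket [-6, -5]
m = -5.5, f(m) = 6.875 (+); new bracket [-5.5, -5]
m = -5.25, f(m) = -2.296875 (−); new bracket [-5.5, -5.25]
m = -5.375, f(m) = 2.0996 (+); new bracket [-5.375, -5.25]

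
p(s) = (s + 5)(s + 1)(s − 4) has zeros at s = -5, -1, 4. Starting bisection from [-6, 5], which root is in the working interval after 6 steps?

4

p(-0.5) = -10.125 < 0, so the root lies in [-0.5, 5]
p(2.25) = -41.234375 < 0, so the root lies in [2.25, 5]
p(3.625) = -14.958984 < 0, so the root lies in [3.625, 5]
p(4.3125) = 15.4602 > 0, so the root lies in [3.625, 4.3125]
p(3.96875) = -1.3926 < 0, so the root lies in [3.96875, 4.3125]
p(4.140625) = 6.6078 > 0, so the root lies in [3.96875, 4.140625]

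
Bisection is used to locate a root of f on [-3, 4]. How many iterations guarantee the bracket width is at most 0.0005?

14

Width after n steps is 7/2^n. Need 2^n ≥ 7/0.0005 = 14000.
2^13 = 8192 < 14000 ≤ 2^14 = 16384, so n = 14.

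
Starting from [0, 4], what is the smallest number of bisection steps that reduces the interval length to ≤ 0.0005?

Width after n steps is 4/2^n. Need 2^n ≥ 4/0.0005 = 8000.
2^12 = 4096 < 8000 ≤ 2^13 = 8192, so n = 13.

13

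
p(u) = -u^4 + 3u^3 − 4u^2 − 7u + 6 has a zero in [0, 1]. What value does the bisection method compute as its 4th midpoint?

0.6875

midpoint 0.5: p = 1.8125 > 0 → [0.5, 1]
midpoint 0.75: p = -0.550781 < 0 → [0.5, 0.75]
midpoint 0.625: p = 0.642334 > 0 → [0.625, 0.75]
midpoint 0.6875: p = 0.0483 > 0 → [0.6875, 0.75]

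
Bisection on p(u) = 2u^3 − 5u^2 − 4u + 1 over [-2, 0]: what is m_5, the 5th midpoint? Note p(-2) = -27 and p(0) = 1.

midpoint -1: p = -2 < 0 → [-1, 0]
midpoint -0.5: p = 1.5 > 0 → [-1, -0.5]
midpoint -0.75: p = 0.34375 > 0 → [-1, -0.75]
midpoint -0.875: p = -0.668 < 0 → [-0.875, -0.75]
midpoint -0.8125: p = -0.1235 < 0 → [-0.8125, -0.75]

-0.8125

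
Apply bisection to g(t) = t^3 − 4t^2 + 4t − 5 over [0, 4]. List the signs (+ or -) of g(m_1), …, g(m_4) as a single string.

g(2) = -5 < 0, so the root lies in [2, 4]
g(3) = -2 < 0, so the root lies in [3, 4]
g(3.5) = 2.875 > 0, so the root lies in [3, 3.5]
g(3.25) = 0.0781 > 0, so the root lies in [3, 3.25]

--++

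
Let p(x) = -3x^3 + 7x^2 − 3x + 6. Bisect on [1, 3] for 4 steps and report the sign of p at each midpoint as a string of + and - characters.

+-+-

midpoint 2: p = 4 > 0 → [2, 3]
midpoint 2.5: p = -4.625 < 0 → [2, 2.5]
midpoint 2.25: p = 0.515625 > 0 → [2.25, 2.5]
midpoint 2.375: p = -1.8301 < 0 → [2.25, 2.375]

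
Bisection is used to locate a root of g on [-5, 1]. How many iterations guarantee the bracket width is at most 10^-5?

Width after n steps is 6/2^n. Need 2^n ≥ 6/10^-5 = 600000.
2^19 = 524288 < 600000 ≤ 2^20 = 1048576, so n = 20.

20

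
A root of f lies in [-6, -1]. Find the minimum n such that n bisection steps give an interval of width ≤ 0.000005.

Width after n steps is 5/2^n. Need 2^n ≥ 5/0.000005 = 1000000.
2^19 = 524288 < 1000000 ≤ 2^20 = 1048576, so n = 20.

20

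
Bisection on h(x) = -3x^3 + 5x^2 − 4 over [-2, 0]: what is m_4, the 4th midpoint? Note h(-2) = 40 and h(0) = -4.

h(-1) = 4 > 0, so the root lies in [-1, 0]
h(-0.5) = -2.375 < 0, so the root lies in [-1, -0.5]
h(-0.75) = 0.078125 > 0, so the root lies in [-0.75, -0.5]
h(-0.625) = -1.3145 < 0, so the root lies in [-0.75, -0.625]

-0.625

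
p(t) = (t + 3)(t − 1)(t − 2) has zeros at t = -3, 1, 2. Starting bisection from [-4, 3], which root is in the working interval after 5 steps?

midpoint -0.5: p = 9.375 > 0 → [-4, -0.5]
midpoint -2.25: p = 10.359375 > 0 → [-4, -2.25]
midpoint -3.125: p = -2.642578 < 0 → [-3.125, -2.25]
midpoint -2.6875: p = 5.4016 > 0 → [-3.125, -2.6875]
midpoint -2.90625: p = 1.7967 > 0 → [-3.125, -2.90625]

-3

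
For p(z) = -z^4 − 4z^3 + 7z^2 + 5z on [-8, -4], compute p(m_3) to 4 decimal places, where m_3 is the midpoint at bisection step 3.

midpoint -6: p = -210 < 0 → [-6, -4]
midpoint -5: p = 25 > 0 → [-6, -5]
midpoint -5.5: p = -65.3125 < 0 → [-5.5, -5]

-65.3125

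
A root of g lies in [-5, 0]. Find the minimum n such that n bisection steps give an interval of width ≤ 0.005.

Width after n steps is 5/2^n. Need 2^n ≥ 5/0.005 = 1000.
2^9 = 512 < 1000 ≤ 2^10 = 1024, so n = 10.

10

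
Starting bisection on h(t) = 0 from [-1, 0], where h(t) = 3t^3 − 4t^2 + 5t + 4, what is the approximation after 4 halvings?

-0.5625

t = -0.5 gives h = 0.125, positive; keep [-1, -0.5]
t = -0.75 gives h = -3.265625, negative; keep [-0.75, -0.5]
t = -0.625 gives h = -1.419922, negative; keep [-0.625, -0.5]
t = -0.5625 gives h = -0.6121, negative; keep [-0.5625, -0.5]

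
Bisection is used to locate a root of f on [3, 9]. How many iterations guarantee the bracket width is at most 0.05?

7

Width after n steps is 6/2^n. Need 2^n ≥ 6/0.05 = 120.
2^6 = 64 < 120 ≤ 2^7 = 128, so n = 7.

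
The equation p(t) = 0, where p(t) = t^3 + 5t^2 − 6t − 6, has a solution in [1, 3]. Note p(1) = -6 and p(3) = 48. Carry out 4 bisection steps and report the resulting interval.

t = 2 gives p = 10, positive; keep [1, 2]
t = 1.5 gives p = -0.375, negative; keep [1.5, 2]
t = 1.75 gives p = 4.171875, positive; keep [1.5, 1.75]
t = 1.625 gives p = 1.7441, positive; keep [1.5, 1.625]

[1.5, 1.625]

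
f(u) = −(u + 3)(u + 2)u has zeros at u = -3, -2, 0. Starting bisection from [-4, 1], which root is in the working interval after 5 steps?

midpoint -1.5: f = 1.125 > 0 → [-1.5, 1]
midpoint -0.25: f = 1.203125 > 0 → [-0.25, 1]
midpoint 0.375: f = -3.005859 < 0 → [-0.25, 0.375]
midpoint 0.0625: f = -0.3948 < 0 → [-0.25, 0.0625]
midpoint -0.09375: f = 0.5194 > 0 → [-0.09375, 0.0625]

0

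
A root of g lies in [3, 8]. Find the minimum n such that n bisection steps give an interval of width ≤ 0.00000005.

Width after n steps is 5/2^n. Need 2^n ≥ 5/0.00000005 = 100000000.
2^26 = 67108864 < 100000000 ≤ 2^27 = 134217728, so n = 27.

27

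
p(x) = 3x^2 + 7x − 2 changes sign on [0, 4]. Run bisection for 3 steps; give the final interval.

midpoint 2: p = 24 > 0 → [0, 2]
midpoint 1: p = 8 > 0 → [0, 1]
midpoint 0.5: p = 2.25 > 0 → [0, 0.5]

[0, 0.5]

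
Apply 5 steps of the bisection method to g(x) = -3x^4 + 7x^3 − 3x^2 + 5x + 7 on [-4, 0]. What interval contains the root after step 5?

g(-2) = -119 < 0, so the root lies in [-2, 0]
g(-1) = -11 < 0, so the root lies in [-1, 0]
g(-0.5) = 2.6875 > 0, so the root lies in [-1, -0.5]
g(-0.75) = -2.3398 < 0, so the root lies in [-0.75, -0.5]
g(-0.625) = 0.5364 > 0, so the root lies in [-0.75, -0.625]

[-0.75, -0.625]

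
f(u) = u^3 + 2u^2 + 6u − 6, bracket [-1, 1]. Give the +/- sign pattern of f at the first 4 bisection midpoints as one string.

f(0) = -6 < 0, so the root lies in [0, 1]
f(0.5) = -2.375 < 0, so the root lies in [0.5, 1]
f(0.75) = 0.046875 > 0, so the root lies in [0.5, 0.75]
f(0.625) = -1.2246 < 0, so the root lies in [0.625, 0.75]

--+-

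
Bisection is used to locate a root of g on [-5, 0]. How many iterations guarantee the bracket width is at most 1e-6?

Width after n steps is 5/2^n. Need 2^n ≥ 5/1e-6 = 5000000.
2^22 = 4194304 < 5000000 ≤ 2^23 = 8388608, so n = 23.

23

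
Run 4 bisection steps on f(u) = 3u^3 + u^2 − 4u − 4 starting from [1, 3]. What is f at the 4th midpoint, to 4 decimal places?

0.1895

u = 2 gives f = 16, positive; keep [1, 2]
u = 1.5 gives f = 2.375, positive; keep [1, 1.5]
u = 1.25 gives f = -1.578125, negative; keep [1.25, 1.5]
u = 1.375 gives f = 0.1895, positive; keep [1.25, 1.375]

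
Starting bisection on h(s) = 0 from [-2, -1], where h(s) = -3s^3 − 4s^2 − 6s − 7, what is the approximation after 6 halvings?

-1.234375

h(-1.5) = 3.125 > 0, so the root lies in [-1.5, -1]
h(-1.25) = 0.109375 > 0, so the root lies in [-1.25, -1]
h(-1.125) = -1.041016 < 0, so the root lies in [-1.25, -1.125]
h(-1.1875) = -0.4919 < 0, so the root lies in [-1.25, -1.1875]
h(-1.21875) = -0.1981 < 0, so the root lies in [-1.25, -1.21875]
h(-1.234375) = -0.0461 < 0, so the root lies in [-1.25, -1.234375]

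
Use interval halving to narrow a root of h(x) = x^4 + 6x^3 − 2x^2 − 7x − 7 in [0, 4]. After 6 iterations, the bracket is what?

h(2) = 35 > 0, so the root lies in [0, 2]
h(1) = -9 < 0, so the root lies in [1, 2]
h(1.5) = 3.3125 > 0, so the root lies in [1, 1.5]
h(1.25) = -4.7148 < 0, so the root lies in [1.25, 1.5]
h(1.375) = -1.2341 < 0, so the root lies in [1.375, 1.5]
h(1.4375) = 0.8975 > 0, so the root lies in [1.375, 1.4375]

[1.375, 1.4375]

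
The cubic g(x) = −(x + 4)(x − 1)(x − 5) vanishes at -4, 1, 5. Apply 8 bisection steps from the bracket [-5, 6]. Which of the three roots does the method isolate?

m = 0.5, g(m) = -10.125 (−); new bracket [-5, 0.5]
m = -2.25, g(m) = -41.234375 (−); new bracket [-5, -2.25]
m = -3.625, g(m) = -14.958984 (−); new bracket [-5, -3.625]
m = -4.3125, g(m) = 15.4602 (+); new bracket [-4.3125, -3.625]
m = -3.96875, g(m) = -1.3926 (−); new bracket [-4.3125, -3.96875]
m = -4.140625, g(m) = 6.6078 (+); new bracket [-4.140625, -3.96875]
m = -4.0546875, g(m) = 2.503 (+); new bracket [-4.0546875, -3.96875]
m = -4.01171875, g(m) = 0.5293 (+); new bracket [-4.01171875, -3.96875]

-4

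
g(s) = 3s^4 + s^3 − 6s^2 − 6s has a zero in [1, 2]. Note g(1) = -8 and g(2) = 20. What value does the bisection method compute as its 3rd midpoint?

1.625

s = 1.5 gives g = -3.9375, negative; keep [1.5, 2]
s = 1.75 gives g = 4.621094, positive; keep [1.5, 1.75]
s = 1.625 gives g = -0.384033, negative; keep [1.625, 1.75]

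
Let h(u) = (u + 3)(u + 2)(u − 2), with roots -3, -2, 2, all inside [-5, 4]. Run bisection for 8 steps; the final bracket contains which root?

m = -0.5, h(m) = -9.375 (−); new bracket [-0.5, 4]
m = 1.75, h(m) = -4.453125 (−); new bracket [1.75, 4]
m = 2.875, h(m) = 25.060547 (+); new bracket [1.75, 2.875]
m = 2.3125, h(m) = 7.1594 (+); new bracket [1.75, 2.3125]
m = 2.03125, h(m) = 0.6338 (+); new bracket [1.75, 2.03125]
m = 1.890625, h(m) = -2.0811 (−); new bracket [1.890625, 2.03125]
m = 1.9609375, h(m) = -0.7676 (−); new bracket [1.9609375, 2.03125]
m = 1.99609375, h(m) = -0.078 (−); new bracket [1.99609375, 2.03125]

2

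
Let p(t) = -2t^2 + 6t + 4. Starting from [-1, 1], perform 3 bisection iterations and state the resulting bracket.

p(0) = 4 > 0, so the root lies in [-1, 0]
p(-0.5) = 0.5 > 0, so the root lies in [-1, -0.5]
p(-0.75) = -1.625 < 0, so the root lies in [-0.75, -0.5]

[-0.75, -0.5]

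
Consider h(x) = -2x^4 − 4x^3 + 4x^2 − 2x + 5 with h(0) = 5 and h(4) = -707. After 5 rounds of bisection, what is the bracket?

[1, 1.125]

midpoint 2: h = -47 < 0 → [0, 2]
midpoint 1: h = 1 > 0 → [1, 2]
midpoint 1.5: h = -12.625 < 0 → [1, 1.5]
midpoint 1.25: h = -3.9453 < 0 → [1, 1.25]
midpoint 1.125: h = -1.0864 < 0 → [1, 1.125]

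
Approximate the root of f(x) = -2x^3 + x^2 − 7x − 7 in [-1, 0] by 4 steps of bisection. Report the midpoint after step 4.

-0.8125

m = -0.5, f(m) = -3 (−); new bracket [-1, -0.5]
m = -0.75, f(m) = -0.34375 (−); new bracket [-1, -0.75]
m = -0.875, f(m) = 1.230469 (+); new bracket [-0.875, -0.75]
m = -0.8125, f(m) = 0.4204 (+); new bracket [-0.8125, -0.75]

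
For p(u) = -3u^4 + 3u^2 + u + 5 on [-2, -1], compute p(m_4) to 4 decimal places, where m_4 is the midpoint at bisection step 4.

midpoint -1.5: p = -4.9375 < 0 → [-1.5, -1]
midpoint -1.25: p = 1.113281 > 0 → [-1.5, -1.25]
midpoint -1.375: p = -1.426514 < 0 → [-1.375, -1.25]
midpoint -1.3125: p = -0.0472 < 0 → [-1.3125, -1.25]

-0.0472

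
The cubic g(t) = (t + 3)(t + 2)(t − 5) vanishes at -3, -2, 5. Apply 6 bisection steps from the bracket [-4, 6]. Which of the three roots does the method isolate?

m = 1, g(m) = -48 (−); new bracket [1, 6]
m = 3.5, g(m) = -53.625 (−); new bracket [3.5, 6]
m = 4.75, g(m) = -13.078125 (−); new bracket [4.75, 6]
m = 5.375, g(m) = 23.1621 (+); new bracket [4.75, 5.375]
m = 5.0625, g(m) = 3.5588 (+); new bracket [4.75, 5.0625]
m = 4.90625, g(m) = -5.119 (−); new bracket [4.90625, 5.0625]

5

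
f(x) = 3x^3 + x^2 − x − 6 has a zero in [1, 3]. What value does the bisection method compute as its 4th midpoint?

f(2) = 20 > 0, so the root lies in [1, 2]
f(1.5) = 4.875 > 0, so the root lies in [1, 1.5]
f(1.25) = 0.171875 > 0, so the root lies in [1, 1.25]
f(1.125) = -1.5879 < 0, so the root lies in [1.125, 1.25]

1.125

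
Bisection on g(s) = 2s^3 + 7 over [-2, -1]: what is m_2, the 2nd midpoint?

s = -1.5 gives g = 0.25, positive; keep [-2, -1.5]
s = -1.75 gives g = -3.71875, negative; keep [-1.75, -1.5]

-1.75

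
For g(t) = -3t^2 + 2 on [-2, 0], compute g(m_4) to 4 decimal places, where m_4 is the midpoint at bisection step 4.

-0.2969

t = -1 gives g = -1, negative; keep [-1, 0]
t = -0.5 gives g = 1.25, positive; keep [-1, -0.5]
t = -0.75 gives g = 0.3125, positive; keep [-1, -0.75]
t = -0.875 gives g = -0.2969, negative; keep [-0.875, -0.75]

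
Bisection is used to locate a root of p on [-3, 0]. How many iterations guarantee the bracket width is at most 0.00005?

Width after n steps is 3/2^n. Need 2^n ≥ 3/0.00005 = 60000.
2^15 = 32768 < 60000 ≤ 2^16 = 65536, so n = 16.

16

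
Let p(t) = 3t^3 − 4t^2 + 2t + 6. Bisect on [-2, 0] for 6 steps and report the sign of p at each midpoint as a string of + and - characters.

m = -1, p(m) = -3 (−); new bracket [-1, 0]
m = -0.5, p(m) = 3.625 (+); new bracket [-1, -0.5]
m = -0.75, p(m) = 0.984375 (+); new bracket [-1, -0.75]
m = -0.875, p(m) = -0.8223 (−); new bracket [-0.875, -0.75]
m = -0.8125, p(m) = 0.1252 (+); new bracket [-0.875, -0.8125]
m = -0.84375, p(m) = -0.3372 (−); new bracket [-0.84375, -0.8125]

-++-+-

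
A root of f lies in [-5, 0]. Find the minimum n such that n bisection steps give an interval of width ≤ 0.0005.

14

Width after n steps is 5/2^n. Need 2^n ≥ 5/0.0005 = 10000.
2^13 = 8192 < 10000 ≤ 2^14 = 16384, so n = 14.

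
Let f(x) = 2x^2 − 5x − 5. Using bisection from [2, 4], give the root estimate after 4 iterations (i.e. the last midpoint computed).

m = 3, f(m) = -2 (−); new bracket [3, 4]
m = 3.5, f(m) = 2 (+); new bracket [3, 3.5]
m = 3.25, f(m) = -0.125 (−); new bracket [3.25, 3.5]
m = 3.375, f(m) = 0.9062 (+); new bracket [3.25, 3.375]

3.375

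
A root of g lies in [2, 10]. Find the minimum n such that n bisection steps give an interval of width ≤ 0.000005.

Width after n steps is 8/2^n. Need 2^n ≥ 8/0.000005 = 1600000.
2^20 = 1048576 < 1600000 ≤ 2^21 = 2097152, so n = 21.

21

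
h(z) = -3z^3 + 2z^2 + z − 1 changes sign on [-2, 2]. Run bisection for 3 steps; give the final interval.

[-1, -0.5]

z = 0 gives h = -1, negative; keep [-2, 0]
z = -1 gives h = 3, positive; keep [-1, 0]
z = -0.5 gives h = -0.625, negative; keep [-1, -0.5]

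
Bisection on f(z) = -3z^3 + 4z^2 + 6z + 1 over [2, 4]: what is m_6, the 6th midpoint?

2.28125

m = 3, f(m) = -26 (−); new bracket [2, 3]
m = 2.5, f(m) = -5.875 (−); new bracket [2, 2.5]
m = 2.25, f(m) = 0.578125 (+); new bracket [2.25, 2.5]
m = 2.375, f(m) = -2.377 (−); new bracket [2.25, 2.375]
m = 2.3125, f(m) = -0.8337 (−); new bracket [2.25, 2.3125]
m = 2.28125, f(m) = -0.1117 (−); new bracket [2.25, 2.28125]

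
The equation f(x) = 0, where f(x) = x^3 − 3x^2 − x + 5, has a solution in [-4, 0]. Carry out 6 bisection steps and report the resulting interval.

x = -2 gives f = -13, negative; keep [-2, 0]
x = -1 gives f = 2, positive; keep [-2, -1]
x = -1.5 gives f = -3.625, negative; keep [-1.5, -1]
x = -1.25 gives f = -0.3906, negative; keep [-1.25, -1]
x = -1.125 gives f = 0.9043, positive; keep [-1.25, -1.125]
x = -1.1875 gives f = 0.2825, positive; keep [-1.25, -1.1875]

[-1.25, -1.1875]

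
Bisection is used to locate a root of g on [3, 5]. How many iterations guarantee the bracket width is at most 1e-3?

11

Width after n steps is 2/2^n. Need 2^n ≥ 2/1e-3 = 2000.
2^10 = 1024 < 2000 ≤ 2^11 = 2048, so n = 11.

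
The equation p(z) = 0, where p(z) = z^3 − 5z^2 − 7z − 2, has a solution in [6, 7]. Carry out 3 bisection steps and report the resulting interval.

z = 6.5 gives p = 15.875, positive; keep [6, 6.5]
z = 6.25 gives p = 3.078125, positive; keep [6, 6.25]
z = 6.125 gives p = -2.669922, negative; keep [6.125, 6.25]

[6.125, 6.25]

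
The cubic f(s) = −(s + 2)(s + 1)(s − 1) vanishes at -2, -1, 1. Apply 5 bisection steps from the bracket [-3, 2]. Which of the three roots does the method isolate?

1

f(-0.5) = 1.125 > 0, so the root lies in [-0.5, 2]
f(0.75) = 1.203125 > 0, so the root lies in [0.75, 2]
f(1.375) = -3.005859 < 0, so the root lies in [0.75, 1.375]
f(1.0625) = -0.3948 < 0, so the root lies in [0.75, 1.0625]
f(0.90625) = 0.5194 > 0, so the root lies in [0.90625, 1.0625]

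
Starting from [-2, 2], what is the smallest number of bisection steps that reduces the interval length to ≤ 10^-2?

Width after n steps is 4/2^n. Need 2^n ≥ 4/10^-2 = 400.
2^8 = 256 < 400 ≤ 2^9 = 512, so n = 9.

9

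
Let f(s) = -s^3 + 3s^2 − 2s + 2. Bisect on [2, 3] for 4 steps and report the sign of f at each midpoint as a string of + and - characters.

+---

s = 2.5 gives f = 0.125, positive; keep [2.5, 3]
s = 2.75 gives f = -1.609375, negative; keep [2.5, 2.75]
s = 2.625 gives f = -0.666016, negative; keep [2.5, 2.625]
s = 2.5625 gives f = -0.2522, negative; keep [2.5, 2.5625]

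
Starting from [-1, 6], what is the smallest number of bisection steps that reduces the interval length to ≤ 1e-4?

Width after n steps is 7/2^n. Need 2^n ≥ 7/1e-4 = 70000.
2^16 = 65536 < 70000 ≤ 2^17 = 131072, so n = 17.

17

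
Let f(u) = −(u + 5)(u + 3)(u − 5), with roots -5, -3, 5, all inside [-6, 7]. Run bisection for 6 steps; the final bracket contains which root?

u = 0.5 gives f = 86.625, positive; keep [0.5, 7]
u = 3.75 gives f = 73.828125, positive; keep [3.75, 7]
u = 5.375 gives f = -32.583984, negative; keep [3.75, 5.375]
u = 4.5625 gives f = 31.6384, positive; keep [4.5625, 5.375]
u = 4.96875 gives f = 2.4825, positive; keep [4.96875, 5.375]
u = 5.171875 gives f = -14.2868, negative; keep [4.96875, 5.171875]

5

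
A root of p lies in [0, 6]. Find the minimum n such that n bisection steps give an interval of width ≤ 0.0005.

14

Width after n steps is 6/2^n. Need 2^n ≥ 6/0.0005 = 12000.
2^13 = 8192 < 12000 ≤ 2^14 = 16384, so n = 14.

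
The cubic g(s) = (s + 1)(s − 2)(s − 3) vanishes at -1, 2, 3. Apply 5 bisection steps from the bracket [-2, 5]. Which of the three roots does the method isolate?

-1

s = 1.5 gives g = 1.875, positive; keep [-2, 1.5]
s = -0.25 gives g = 5.484375, positive; keep [-2, -0.25]
s = -1.125 gives g = -1.611328, negative; keep [-1.125, -0.25]
s = -0.6875 gives g = 3.0969, positive; keep [-1.125, -0.6875]
s = -0.90625 gives g = 1.0643, positive; keep [-1.125, -0.90625]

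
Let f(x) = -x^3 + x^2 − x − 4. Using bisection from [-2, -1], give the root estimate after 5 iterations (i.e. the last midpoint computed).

-1.15625

f(-1.5) = 3.125 > 0, so the root lies in [-1.5, -1]
f(-1.25) = 0.765625 > 0, so the root lies in [-1.25, -1]
f(-1.125) = -0.185547 < 0, so the root lies in [-1.25, -1.125]
f(-1.1875) = 0.2722 > 0, so the root lies in [-1.1875, -1.125]
f(-1.15625) = 0.039 > 0, so the root lies in [-1.15625, -1.125]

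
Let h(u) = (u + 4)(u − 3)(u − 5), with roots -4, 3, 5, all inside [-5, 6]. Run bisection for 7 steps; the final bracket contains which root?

-4

midpoint 0.5: h = 50.625 > 0 → [-5, 0.5]
midpoint -2.25: h = 66.609375 > 0 → [-5, -2.25]
midpoint -3.625: h = 21.427734 > 0 → [-5, -3.625]
midpoint -4.3125: h = -21.2805 < 0 → [-4.3125, -3.625]
midpoint -3.96875: h = 1.9532 > 0 → [-4.3125, -3.96875]
midpoint -4.140625: h = -9.1786 < 0 → [-4.140625, -3.96875]
midpoint -4.0546875: h = -3.4933 < 0 → [-4.0546875, -3.96875]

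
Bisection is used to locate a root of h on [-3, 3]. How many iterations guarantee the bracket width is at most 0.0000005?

Width after n steps is 6/2^n. Need 2^n ≥ 6/0.0000005 = 12000000.
2^23 = 8388608 < 12000000 ≤ 2^24 = 16777216, so n = 24.

24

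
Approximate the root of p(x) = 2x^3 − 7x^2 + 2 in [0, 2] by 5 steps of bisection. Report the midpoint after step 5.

0.5625

midpoint 1: p = -3 < 0 → [0, 1]
midpoint 0.5: p = 0.5 > 0 → [0.5, 1]
midpoint 0.75: p = -1.09375 < 0 → [0.5, 0.75]
midpoint 0.625: p = -0.2461 < 0 → [0.5, 0.625]
midpoint 0.5625: p = 0.1411 > 0 → [0.5625, 0.625]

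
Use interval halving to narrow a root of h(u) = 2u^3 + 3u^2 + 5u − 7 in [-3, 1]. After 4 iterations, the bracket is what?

[0.75, 1]

m = -1, h(m) = -11 (−); new bracket [-1, 1]
m = 0, h(m) = -7 (−); new bracket [0, 1]
m = 0.5, h(m) = -3.5 (−); new bracket [0.5, 1]
m = 0.75, h(m) = -0.7188 (−); new bracket [0.75, 1]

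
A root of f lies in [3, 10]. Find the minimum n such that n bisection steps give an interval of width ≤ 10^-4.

Width after n steps is 7/2^n. Need 2^n ≥ 7/10^-4 = 70000.
2^16 = 65536 < 70000 ≤ 2^17 = 131072, so n = 17.

17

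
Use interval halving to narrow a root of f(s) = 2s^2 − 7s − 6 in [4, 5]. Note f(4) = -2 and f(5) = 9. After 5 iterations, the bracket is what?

[4.1875, 4.21875]

m = 4.5, f(m) = 3 (+); new bracket [4, 4.5]
m = 4.25, f(m) = 0.375 (+); new bracket [4, 4.25]
m = 4.125, f(m) = -0.84375 (−); new bracket [4.125, 4.25]
m = 4.1875, f(m) = -0.2422 (−); new bracket [4.1875, 4.25]
m = 4.21875, f(m) = 0.0645 (+); new bracket [4.1875, 4.21875]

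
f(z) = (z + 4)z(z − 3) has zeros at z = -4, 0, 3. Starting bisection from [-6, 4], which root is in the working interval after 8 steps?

midpoint -1: f = 12 > 0 → [-6, -1]
midpoint -3.5: f = 11.375 > 0 → [-6, -3.5]
midpoint -4.75: f = -27.609375 < 0 → [-4.75, -3.5]
midpoint -4.125: f = -3.6738 < 0 → [-4.125, -3.5]
midpoint -3.8125: f = 4.8699 > 0 → [-4.125, -3.8125]
midpoint -3.96875: f = 0.8643 > 0 → [-4.125, -3.96875]
midpoint -4.046875: f = -1.3368 < 0 → [-4.046875, -3.96875]
midpoint -4.0078125: f = -0.2194 < 0 → [-4.0078125, -3.96875]

-4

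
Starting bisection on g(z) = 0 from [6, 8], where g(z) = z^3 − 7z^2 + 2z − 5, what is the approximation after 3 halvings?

6.75

midpoint 7: g = 9 > 0 → [6, 7]
midpoint 6.5: g = -13.125 < 0 → [6.5, 7]
midpoint 6.75: g = -2.890625 < 0 → [6.75, 7]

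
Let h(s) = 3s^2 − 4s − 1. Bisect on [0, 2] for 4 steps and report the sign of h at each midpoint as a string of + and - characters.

--++

m = 1, h(m) = -2 (−); new bracket [1, 2]
m = 1.5, h(m) = -0.25 (−); new bracket [1.5, 2]
m = 1.75, h(m) = 1.1875 (+); new bracket [1.5, 1.75]
m = 1.625, h(m) = 0.4219 (+); new bracket [1.5, 1.625]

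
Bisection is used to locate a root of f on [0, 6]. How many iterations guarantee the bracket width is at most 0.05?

Width after n steps is 6/2^n. Need 2^n ≥ 6/0.05 = 120.
2^6 = 64 < 120 ≤ 2^7 = 128, so n = 7.

7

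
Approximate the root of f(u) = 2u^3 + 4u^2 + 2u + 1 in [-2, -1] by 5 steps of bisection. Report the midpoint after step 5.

midpoint -1.5: f = 0.25 > 0 → [-2, -1.5]
midpoint -1.75: f = -0.96875 < 0 → [-1.75, -1.5]
midpoint -1.625: f = -0.269531 < 0 → [-1.625, -1.5]
midpoint -1.5625: f = 0.0112 > 0 → [-1.625, -1.5625]
midpoint -1.59375: f = -0.1237 < 0 → [-1.59375, -1.5625]

-1.59375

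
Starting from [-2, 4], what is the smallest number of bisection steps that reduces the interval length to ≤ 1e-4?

16

Width after n steps is 6/2^n. Need 2^n ≥ 6/1e-4 = 60000.
2^15 = 32768 < 60000 ≤ 2^16 = 65536, so n = 16.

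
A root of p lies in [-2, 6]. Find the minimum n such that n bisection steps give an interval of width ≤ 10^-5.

Width after n steps is 8/2^n. Need 2^n ≥ 8/10^-5 = 800000.
2^19 = 524288 < 800000 ≤ 2^20 = 1048576, so n = 20.

20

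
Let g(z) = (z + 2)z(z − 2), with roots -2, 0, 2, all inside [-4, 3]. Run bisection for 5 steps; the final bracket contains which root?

-2

z = -0.5 gives g = 1.875, positive; keep [-4, -0.5]
z = -2.25 gives g = -2.390625, negative; keep [-2.25, -0.5]
z = -1.375 gives g = 2.900391, positive; keep [-2.25, -1.375]
z = -1.8125 gives g = 1.2957, positive; keep [-2.25, -1.8125]
z = -2.03125 gives g = -0.2559, negative; keep [-2.03125, -1.8125]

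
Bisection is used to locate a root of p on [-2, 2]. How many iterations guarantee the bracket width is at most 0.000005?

20

Width after n steps is 4/2^n. Need 2^n ≥ 4/0.000005 = 800000.
2^19 = 524288 < 800000 ≤ 2^20 = 1048576, so n = 20.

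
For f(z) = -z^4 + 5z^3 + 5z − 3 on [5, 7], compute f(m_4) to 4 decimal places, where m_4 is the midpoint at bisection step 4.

5.7986

z = 6 gives f = -189, negative; keep [5, 6]
z = 5.5 gives f = -58.6875, negative; keep [5, 5.5]
z = 5.25 gives f = -12.925781, negative; keep [5, 5.25]
z = 5.125 gives f = 5.7986, positive; keep [5.125, 5.25]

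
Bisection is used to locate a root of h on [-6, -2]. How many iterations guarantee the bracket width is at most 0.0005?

13

Width after n steps is 4/2^n. Need 2^n ≥ 4/0.0005 = 8000.
2^12 = 4096 < 8000 ≤ 2^13 = 8192, so n = 13.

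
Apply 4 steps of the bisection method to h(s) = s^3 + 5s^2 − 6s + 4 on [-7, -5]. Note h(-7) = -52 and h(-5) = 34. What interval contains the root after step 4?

midpoint -6: h = 4 > 0 → [-7, -6]
midpoint -6.5: h = -20.375 < 0 → [-6.5, -6]
midpoint -6.25: h = -7.328125 < 0 → [-6.25, -6]
midpoint -6.125: h = -1.4551 < 0 → [-6.125, -6]

[-6.125, -6]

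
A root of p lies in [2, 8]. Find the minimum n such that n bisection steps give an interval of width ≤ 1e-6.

23

Width after n steps is 6/2^n. Need 2^n ≥ 6/1e-6 = 6000000.
2^22 = 4194304 < 6000000 ≤ 2^23 = 8388608, so n = 23.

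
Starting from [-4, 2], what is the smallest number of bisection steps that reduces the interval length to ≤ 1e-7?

Width after n steps is 6/2^n. Need 2^n ≥ 6/1e-7 = 60000000.
2^25 = 33554432 < 60000000 ≤ 2^26 = 67108864, so n = 26.

26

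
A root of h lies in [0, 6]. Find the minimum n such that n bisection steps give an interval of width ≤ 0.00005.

17

Width after n steps is 6/2^n. Need 2^n ≥ 6/0.00005 = 120000.
2^16 = 65536 < 120000 ≤ 2^17 = 131072, so n = 17.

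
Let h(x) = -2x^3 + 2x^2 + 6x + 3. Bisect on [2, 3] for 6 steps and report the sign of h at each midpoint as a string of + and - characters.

x = 2.5 gives h = -0.75, negative; keep [2, 2.5]
x = 2.25 gives h = 3.84375, positive; keep [2.25, 2.5]
x = 2.375 gives h = 1.738281, positive; keep [2.375, 2.5]
x = 2.4375 gives h = 0.5435, positive; keep [2.4375, 2.5]
x = 2.46875 gives h = -0.0908, negative; keep [2.4375, 2.46875]
x = 2.453125 gives h = 0.2295, positive; keep [2.453125, 2.46875]

-+++-+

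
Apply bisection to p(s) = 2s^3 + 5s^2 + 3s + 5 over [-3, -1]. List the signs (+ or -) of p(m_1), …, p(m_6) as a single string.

+-+-+-

m = -2, p(m) = 3 (+); new bracket [-3, -2]
m = -2.5, p(m) = -2.5 (−); new bracket [-2.5, -2]
m = -2.25, p(m) = 0.78125 (+); new bracket [-2.5, -2.25]
m = -2.375, p(m) = -0.7148 (−); new bracket [-2.375, -2.25]
m = -2.3125, p(m) = 0.0679 (+); new bracket [-2.375, -2.3125]
m = -2.34375, p(m) = -0.3146 (−); new bracket [-2.34375, -2.3125]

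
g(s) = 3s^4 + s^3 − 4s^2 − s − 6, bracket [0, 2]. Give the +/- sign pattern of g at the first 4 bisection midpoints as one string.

-+--

g(1) = -7 < 0, so the root lies in [1, 2]
g(1.5) = 2.0625 > 0, so the root lies in [1, 1.5]
g(1.25) = -4.222656 < 0, so the root lies in [1.25, 1.5]
g(1.375) = -1.6145 < 0, so the root lies in [1.375, 1.5]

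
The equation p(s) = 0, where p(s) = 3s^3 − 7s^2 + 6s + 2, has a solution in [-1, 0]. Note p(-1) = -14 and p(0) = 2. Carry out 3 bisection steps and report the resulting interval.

[-0.375, -0.25]

s = -0.5 gives p = -3.125, negative; keep [-0.5, 0]
s = -0.25 gives p = 0.015625, positive; keep [-0.5, -0.25]
s = -0.375 gives p = -1.392578, negative; keep [-0.375, -0.25]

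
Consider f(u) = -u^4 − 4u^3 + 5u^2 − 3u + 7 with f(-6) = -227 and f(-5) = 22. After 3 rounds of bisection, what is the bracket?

f(-5.5) = -74.8125 < 0, so the root lies in [-5.5, -5]
f(-5.25) = -20.316406 < 0, so the root lies in [-5.25, -5]
f(-5.125) = 2.265381 > 0, so the root lies in [-5.25, -5.125]

[-5.25, -5.125]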